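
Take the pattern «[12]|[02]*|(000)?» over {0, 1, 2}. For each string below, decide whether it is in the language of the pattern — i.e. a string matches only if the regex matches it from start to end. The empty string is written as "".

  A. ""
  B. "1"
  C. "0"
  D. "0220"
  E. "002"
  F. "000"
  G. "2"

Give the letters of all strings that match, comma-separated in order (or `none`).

A, B, C, D, E, F, G

A → match
B → match
C → match
D → match
E → match
F → match
G → match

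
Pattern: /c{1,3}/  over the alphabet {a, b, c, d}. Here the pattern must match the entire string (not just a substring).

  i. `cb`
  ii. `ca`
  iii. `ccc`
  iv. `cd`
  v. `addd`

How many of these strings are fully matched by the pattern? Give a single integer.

i. `cb` → no match — must end with `c`
ii. `ca` → no match — must end with `c`
iii. `ccc` → match
iv. `cd` → no match — must end with `c`
v. `addd` → no match — must start with `c`
Total matched: 1

1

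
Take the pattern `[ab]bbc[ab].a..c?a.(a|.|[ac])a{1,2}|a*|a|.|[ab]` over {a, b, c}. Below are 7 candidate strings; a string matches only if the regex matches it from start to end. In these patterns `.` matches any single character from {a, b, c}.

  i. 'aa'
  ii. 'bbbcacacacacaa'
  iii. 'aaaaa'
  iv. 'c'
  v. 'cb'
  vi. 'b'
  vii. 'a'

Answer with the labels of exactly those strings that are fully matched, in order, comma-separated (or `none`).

i. 'aa' → match
ii → match
iii. 'aaaaa' → match
iv. 'c' → match
v. 'cb' → no match
vi. 'b' → match
vii. 'a' → match

i, ii, iii, iv, vi, vii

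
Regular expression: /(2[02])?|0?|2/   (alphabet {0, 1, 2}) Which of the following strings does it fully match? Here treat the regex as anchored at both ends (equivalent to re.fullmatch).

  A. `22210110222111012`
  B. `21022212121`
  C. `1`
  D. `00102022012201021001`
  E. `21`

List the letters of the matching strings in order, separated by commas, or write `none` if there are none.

none

A → no match
B → no match
C → no match
D → no match
E → no match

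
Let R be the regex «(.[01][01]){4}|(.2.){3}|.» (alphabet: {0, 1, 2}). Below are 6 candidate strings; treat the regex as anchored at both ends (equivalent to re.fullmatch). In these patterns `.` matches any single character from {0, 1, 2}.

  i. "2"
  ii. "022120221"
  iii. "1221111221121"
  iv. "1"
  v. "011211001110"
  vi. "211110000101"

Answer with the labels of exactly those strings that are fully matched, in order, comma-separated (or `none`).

i → match
ii → match
iii → no match
iv → match
v → match
vi → match

i, ii, iv, v, vi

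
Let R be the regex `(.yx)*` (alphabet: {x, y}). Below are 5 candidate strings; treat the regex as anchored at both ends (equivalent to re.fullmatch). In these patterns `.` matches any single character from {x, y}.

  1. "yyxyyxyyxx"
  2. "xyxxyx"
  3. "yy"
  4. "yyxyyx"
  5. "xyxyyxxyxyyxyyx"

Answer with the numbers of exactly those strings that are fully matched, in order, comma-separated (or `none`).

2, 4, 5

1. "yyxyyxyyxx" → no match
2. "xyxxyx" → match
3. "yy" → no match
4. "yyxyyx" → match
5 → match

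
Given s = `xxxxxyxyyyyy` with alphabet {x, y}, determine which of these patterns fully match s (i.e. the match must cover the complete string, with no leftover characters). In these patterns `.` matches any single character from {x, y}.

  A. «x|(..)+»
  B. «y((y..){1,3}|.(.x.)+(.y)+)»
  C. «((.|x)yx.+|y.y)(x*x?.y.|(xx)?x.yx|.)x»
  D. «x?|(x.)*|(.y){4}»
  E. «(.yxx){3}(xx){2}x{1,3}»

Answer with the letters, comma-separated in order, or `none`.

A

A → match
B → no match — must start with `y`
C → no match — must end with `x`
D → no match
E → no match — must end with `x`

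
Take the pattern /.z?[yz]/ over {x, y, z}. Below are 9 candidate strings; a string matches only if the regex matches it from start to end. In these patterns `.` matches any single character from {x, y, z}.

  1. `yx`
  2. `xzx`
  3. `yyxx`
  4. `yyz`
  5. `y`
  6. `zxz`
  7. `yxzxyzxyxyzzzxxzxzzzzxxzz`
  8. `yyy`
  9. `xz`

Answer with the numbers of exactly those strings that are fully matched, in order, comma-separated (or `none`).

1 → no match
2 → no match
3 → no match
4 → no match
5 → no match
6 → no match
7 → no match
8 → no match
9 → match

9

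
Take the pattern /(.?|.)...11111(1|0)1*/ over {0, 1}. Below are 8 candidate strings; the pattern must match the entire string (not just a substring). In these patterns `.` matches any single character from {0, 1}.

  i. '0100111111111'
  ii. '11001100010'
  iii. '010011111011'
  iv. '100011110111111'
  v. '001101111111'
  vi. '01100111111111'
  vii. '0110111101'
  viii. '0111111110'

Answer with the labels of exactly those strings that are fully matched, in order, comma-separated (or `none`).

i, iii, viii

i → match
ii → no match
iii → match
iv → no match
v → no match
vi → no match
vii → no match
viii → match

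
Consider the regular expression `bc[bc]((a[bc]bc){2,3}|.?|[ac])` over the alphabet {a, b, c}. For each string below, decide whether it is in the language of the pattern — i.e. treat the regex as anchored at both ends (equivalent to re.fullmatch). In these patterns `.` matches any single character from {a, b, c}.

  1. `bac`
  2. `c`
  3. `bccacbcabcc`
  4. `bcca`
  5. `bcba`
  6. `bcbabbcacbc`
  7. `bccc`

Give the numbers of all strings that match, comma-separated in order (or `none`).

4, 5, 6, 7

1 → no match — must start with `bc`
2 → no match — must start with `bc`
3 → no match
4 → match
5 → match
6 → match
7 → match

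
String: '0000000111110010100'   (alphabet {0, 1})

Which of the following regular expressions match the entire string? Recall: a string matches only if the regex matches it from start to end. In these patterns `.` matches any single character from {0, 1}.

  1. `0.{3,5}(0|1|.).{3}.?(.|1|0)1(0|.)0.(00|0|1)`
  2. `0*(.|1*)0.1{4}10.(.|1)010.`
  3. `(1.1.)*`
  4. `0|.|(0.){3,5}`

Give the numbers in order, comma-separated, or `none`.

2

1 → no match
2 → match
3 → no match
4 → no match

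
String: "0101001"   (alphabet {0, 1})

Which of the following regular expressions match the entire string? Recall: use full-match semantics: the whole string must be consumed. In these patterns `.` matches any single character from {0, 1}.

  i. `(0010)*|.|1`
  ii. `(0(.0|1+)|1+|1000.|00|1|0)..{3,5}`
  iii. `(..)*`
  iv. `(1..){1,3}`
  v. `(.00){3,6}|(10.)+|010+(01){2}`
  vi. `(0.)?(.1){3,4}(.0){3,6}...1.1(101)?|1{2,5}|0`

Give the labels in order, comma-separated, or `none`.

ii

i → no match
ii → match
iii → no match
iv → no match — must start with "1"
v → no match
vi → no match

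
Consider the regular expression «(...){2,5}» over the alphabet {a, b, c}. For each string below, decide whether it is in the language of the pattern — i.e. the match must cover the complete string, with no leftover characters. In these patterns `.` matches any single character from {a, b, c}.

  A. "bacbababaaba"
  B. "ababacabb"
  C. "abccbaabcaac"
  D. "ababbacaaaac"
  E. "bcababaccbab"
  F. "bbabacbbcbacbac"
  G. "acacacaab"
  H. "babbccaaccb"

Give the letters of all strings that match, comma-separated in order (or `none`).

A → match
B → match
C → match
D → match
E → match
F → match
G → match
H → no match

A, B, C, D, E, F, G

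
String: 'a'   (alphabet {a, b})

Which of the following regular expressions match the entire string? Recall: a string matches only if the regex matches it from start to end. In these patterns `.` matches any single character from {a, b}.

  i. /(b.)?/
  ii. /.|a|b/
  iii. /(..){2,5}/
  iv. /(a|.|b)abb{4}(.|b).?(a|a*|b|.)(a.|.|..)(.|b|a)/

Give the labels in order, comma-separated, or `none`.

ii

i → no match
ii → match
iii → no match
iv → no match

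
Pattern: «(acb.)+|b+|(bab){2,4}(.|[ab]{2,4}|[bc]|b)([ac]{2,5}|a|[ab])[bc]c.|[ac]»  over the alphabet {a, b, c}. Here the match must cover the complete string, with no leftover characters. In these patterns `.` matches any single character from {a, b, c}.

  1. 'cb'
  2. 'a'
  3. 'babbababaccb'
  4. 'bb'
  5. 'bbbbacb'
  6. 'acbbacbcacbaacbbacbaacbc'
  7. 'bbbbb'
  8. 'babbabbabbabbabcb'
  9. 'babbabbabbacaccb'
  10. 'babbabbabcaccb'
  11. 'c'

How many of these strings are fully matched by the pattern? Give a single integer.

1 → no match
2 → match
3 → match
4 → match
5 → no match
6 → match
7 → match
8 → match
9 → match
10 → match
11 → match
Total matched: 9

9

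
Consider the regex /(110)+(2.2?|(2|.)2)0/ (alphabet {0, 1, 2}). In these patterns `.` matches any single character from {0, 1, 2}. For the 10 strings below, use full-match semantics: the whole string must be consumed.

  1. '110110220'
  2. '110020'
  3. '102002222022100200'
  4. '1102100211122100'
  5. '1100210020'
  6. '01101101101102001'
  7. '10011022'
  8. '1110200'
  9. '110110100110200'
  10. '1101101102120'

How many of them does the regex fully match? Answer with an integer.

1 → match
2 → match
3 → no match — must start with '110'
4 → no match
5 → no match
6 → no match — must start with '110'
7 → no match — must start with '110'
8 → no match — must start with '110'
9 → no match
10 → match
Total matched: 3

3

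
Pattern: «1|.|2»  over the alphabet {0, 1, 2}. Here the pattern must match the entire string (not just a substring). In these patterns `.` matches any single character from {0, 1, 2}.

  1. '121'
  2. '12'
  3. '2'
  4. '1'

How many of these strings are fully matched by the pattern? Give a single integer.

2

1. '121' → no match
2. '12' → no match
3. '2' → match
4. '1' → match
Total matched: 2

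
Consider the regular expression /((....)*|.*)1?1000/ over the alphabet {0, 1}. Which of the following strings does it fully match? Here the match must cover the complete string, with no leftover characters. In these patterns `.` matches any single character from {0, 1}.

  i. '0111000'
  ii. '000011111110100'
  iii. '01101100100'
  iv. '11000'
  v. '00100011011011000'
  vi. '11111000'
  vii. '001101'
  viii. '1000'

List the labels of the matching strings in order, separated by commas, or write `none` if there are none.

i. '0111000' → match
ii → no match — must end with '1000'
iii. '01101100100' → no match — must end with '1000'
iv. '11000' → match
v → match
vi. '11111000' → match
vii. '001101' → no match — must end with '1000'
viii. '1000' → match

i, iv, v, vi, viii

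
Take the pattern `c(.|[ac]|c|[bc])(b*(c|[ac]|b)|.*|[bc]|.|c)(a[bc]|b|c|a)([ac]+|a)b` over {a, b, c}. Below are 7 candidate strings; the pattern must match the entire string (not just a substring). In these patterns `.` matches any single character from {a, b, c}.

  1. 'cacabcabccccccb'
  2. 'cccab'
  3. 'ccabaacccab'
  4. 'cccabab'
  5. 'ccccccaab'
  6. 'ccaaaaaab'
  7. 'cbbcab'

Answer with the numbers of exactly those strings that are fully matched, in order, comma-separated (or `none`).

1 → match
2 → match
3 → match
4 → match
5 → match
6 → match
7 → match

1, 2, 3, 4, 5, 6, 7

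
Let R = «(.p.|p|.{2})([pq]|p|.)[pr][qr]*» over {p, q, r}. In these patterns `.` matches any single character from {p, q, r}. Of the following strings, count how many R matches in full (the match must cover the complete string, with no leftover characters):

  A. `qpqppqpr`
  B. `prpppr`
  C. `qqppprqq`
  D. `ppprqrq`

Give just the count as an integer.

1

A → no match
B → no match
C → no match
D → match
Total matched: 1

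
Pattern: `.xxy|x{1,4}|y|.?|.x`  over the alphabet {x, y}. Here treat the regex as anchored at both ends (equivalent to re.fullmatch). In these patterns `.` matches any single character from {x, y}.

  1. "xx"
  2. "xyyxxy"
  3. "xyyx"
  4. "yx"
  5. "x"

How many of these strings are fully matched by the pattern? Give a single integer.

1. "xx" → match
2. "xyyxxy" → no match
3. "xyyx" → no match
4. "yx" → match
5. "x" → match
Total matched: 3

3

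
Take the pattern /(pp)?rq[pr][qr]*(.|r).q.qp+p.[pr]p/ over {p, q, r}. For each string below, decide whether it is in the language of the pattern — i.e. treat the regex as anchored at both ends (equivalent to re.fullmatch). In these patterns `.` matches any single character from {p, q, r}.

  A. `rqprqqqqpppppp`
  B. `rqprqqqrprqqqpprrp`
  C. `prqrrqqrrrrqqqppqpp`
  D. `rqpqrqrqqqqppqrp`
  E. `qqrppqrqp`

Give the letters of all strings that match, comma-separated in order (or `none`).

A, B, D

A → match
B → match
C → no match
D → match
E. `qqrppqrqp` → no match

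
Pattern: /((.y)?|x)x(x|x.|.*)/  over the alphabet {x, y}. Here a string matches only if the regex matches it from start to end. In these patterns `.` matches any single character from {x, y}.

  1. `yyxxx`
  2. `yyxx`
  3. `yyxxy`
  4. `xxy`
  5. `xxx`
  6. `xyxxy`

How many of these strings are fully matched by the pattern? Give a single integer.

6

1. `yyxxx` → match
2. `yyxx` → match
3. `yyxxy` → match
4. `xxy` → match
5. `xxx` → match
6. `xyxxy` → match
Total matched: 6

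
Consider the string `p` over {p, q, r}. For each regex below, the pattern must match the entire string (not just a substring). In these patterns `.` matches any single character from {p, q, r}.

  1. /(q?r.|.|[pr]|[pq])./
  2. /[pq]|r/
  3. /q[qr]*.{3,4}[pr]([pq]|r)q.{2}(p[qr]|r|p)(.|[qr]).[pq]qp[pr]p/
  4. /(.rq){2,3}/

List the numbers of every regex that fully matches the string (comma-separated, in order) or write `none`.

1 → no match
2 → match
3 → no match — must start with `q`
4 → no match — must end with `rq`

2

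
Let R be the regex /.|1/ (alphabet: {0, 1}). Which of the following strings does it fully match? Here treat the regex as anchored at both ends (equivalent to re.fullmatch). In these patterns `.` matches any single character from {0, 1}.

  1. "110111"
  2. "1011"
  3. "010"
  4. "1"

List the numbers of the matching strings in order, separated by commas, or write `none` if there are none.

4

1 → no match
2 → no match
3 → no match
4 → match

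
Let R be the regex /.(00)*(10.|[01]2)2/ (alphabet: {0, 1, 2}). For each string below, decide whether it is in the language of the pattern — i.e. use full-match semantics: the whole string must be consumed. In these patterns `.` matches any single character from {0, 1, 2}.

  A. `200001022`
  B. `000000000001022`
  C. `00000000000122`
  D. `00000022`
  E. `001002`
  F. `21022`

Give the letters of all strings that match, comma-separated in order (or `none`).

A, B, C, D, F

A. `200001022` → match
B → match
C → match
D. `00000022` → match
E. `001002` → no match
F. `21022` → match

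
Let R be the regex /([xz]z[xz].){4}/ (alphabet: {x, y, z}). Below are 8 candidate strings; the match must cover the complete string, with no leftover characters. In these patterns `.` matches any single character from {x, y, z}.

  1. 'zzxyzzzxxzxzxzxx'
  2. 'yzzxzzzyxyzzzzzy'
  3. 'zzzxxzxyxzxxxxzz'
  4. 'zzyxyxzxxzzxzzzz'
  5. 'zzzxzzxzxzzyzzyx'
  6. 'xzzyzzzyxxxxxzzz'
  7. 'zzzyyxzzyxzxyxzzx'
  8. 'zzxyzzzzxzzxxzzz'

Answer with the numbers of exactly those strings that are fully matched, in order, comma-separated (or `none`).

1, 8

1 → match
2 → no match
3 → no match
4 → no match
5 → no match
6 → no match
7 → no match
8 → match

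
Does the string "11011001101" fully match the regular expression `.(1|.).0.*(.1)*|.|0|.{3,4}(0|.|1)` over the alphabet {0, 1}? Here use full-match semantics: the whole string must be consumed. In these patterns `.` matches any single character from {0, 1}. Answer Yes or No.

No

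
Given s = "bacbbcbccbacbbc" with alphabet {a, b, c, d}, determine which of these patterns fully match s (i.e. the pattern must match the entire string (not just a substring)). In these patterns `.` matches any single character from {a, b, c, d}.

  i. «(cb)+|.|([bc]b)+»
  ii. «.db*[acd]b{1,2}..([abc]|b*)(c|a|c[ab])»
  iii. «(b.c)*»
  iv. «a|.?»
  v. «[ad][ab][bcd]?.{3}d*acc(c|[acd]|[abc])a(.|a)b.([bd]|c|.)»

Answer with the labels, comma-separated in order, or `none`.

i → no match
ii → no match
iii → match
iv → no match
v → no match

iii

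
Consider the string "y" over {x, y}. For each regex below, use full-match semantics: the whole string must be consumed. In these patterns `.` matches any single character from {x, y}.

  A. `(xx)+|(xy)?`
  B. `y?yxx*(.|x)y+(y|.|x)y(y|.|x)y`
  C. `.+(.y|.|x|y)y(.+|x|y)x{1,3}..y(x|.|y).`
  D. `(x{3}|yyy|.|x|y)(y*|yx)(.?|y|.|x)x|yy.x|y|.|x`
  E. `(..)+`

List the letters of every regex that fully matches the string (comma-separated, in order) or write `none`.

A → no match
B → no match
C → no match
D → match
E → no match

D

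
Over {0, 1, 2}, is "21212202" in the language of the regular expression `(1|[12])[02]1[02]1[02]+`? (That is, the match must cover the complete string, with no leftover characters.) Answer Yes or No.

No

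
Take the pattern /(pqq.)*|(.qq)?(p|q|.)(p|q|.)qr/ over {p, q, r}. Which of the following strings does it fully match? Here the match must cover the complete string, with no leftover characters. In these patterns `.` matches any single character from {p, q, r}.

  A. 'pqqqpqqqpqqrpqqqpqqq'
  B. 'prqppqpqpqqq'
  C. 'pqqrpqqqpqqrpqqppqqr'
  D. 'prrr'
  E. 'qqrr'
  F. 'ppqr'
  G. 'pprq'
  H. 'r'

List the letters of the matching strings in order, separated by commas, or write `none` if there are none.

A, C, F

A → match
B. 'prqppqpqpqqq' → no match
C → match
D. 'prrr' → no match
E. 'qqrr' → no match
F. 'ppqr' → match
G. 'pprq' → no match
H. 'r' → no match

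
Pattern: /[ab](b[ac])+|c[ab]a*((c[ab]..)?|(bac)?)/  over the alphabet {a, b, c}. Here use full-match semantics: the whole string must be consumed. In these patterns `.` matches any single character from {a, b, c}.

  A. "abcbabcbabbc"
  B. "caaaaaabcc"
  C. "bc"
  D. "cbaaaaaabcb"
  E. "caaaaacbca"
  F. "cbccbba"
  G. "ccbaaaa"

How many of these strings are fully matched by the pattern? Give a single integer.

1

A → no match
B → no match
C → no match
D → no match
E → match
F → no match
G → no match
Total matched: 1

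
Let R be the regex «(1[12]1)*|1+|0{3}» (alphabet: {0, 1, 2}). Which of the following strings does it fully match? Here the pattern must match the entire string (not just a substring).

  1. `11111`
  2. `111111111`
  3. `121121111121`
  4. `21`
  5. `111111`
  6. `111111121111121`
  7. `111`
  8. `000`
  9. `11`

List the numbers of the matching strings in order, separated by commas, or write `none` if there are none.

1, 2, 3, 5, 6, 7, 8, 9

1 → match
2 → match
3 → match
4 → no match
5 → match
6 → match
7 → match
8 → match
9 → match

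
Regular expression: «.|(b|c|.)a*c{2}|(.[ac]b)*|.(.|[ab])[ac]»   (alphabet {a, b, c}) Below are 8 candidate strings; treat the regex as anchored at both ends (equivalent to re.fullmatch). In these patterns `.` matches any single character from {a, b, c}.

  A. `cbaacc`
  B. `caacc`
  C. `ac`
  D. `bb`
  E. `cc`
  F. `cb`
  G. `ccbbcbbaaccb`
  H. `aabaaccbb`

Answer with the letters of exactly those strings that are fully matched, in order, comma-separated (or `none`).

B

A. `cbaacc` → no match
B. `caacc` → match
C. `ac` → no match
D. `bb` → no match
E. `cc` → no match
F. `cb` → no match
G. `ccbbcbbaaccb` → no match
H. `aabaaccbb` → no match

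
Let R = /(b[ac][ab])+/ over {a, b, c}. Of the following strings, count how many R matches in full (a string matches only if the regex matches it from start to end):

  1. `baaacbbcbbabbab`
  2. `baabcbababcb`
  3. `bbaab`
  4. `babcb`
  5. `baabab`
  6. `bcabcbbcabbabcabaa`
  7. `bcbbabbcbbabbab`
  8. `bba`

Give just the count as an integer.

1 → no match
2 → no match
3 → no match
4 → no match
5 → match
6 → no match
7 → match
8 → no match
Total matched: 2

2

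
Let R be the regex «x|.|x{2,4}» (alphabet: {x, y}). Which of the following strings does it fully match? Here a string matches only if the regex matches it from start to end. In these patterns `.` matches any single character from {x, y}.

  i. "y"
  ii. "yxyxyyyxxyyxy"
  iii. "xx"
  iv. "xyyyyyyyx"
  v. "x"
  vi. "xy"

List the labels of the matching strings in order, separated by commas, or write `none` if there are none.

i → match
ii → no match
iii → match
iv → no match
v → match
vi → no match

i, iii, v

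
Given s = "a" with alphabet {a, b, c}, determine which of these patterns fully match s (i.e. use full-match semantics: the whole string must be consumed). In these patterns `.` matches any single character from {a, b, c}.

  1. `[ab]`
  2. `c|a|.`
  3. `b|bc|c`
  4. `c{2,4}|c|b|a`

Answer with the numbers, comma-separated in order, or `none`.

1, 2, 4

1 → match
2 → match
3 → no match
4 → match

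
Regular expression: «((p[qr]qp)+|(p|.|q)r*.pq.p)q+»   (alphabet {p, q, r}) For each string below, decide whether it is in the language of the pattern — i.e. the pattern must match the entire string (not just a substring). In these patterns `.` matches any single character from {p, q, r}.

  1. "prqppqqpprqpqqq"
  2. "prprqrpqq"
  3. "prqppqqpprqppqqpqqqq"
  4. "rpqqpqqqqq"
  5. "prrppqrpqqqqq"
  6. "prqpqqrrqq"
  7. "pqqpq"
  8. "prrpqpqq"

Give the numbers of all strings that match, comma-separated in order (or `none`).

1, 3, 5, 7

1 → match
2. "prprqrpqq" → no match
3 → match
4. "rpqqpqqqqq" → no match
5 → match
6. "prqpqqrrqq" → no match
7. "pqqpq" → match
8. "prrpqpqq" → no match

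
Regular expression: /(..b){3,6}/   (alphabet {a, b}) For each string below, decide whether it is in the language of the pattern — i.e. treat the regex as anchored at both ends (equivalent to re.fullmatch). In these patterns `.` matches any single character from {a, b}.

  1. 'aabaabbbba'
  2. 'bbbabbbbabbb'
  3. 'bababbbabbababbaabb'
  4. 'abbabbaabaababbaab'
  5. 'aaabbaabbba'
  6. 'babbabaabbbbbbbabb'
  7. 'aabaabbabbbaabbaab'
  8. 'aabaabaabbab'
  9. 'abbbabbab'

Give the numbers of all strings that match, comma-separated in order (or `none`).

4, 6, 8, 9

1. 'aabaabbbba' → no match — must end with 'b'
2. 'bbbabbbbabbb' → no match
3 → no match
4 → match
5. 'aaabbaabbba' → no match — must end with 'b'
6 → match
7 → no match
8. 'aabaabaabbab' → match
9. 'abbbabbab' → match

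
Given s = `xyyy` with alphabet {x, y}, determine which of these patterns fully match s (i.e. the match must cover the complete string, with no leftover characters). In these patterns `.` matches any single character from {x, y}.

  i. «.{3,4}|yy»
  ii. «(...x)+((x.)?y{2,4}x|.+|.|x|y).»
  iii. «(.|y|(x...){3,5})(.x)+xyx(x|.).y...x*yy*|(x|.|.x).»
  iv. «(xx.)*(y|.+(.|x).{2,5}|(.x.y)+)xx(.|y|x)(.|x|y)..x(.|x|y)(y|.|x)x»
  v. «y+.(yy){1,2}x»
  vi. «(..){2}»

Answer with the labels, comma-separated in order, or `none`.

i, vi

i → match
ii → no match
iii → no match
iv → no match — must end with `x`
v → no match — must start with `y`
vi → match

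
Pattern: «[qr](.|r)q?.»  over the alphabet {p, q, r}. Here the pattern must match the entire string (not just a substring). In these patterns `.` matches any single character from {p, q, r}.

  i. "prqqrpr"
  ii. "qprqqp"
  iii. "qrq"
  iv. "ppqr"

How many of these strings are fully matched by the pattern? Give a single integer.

i. "prqqrpr" → no match
ii. "qprqqp" → no match
iii. "qrq" → match
iv. "ppqr" → no match
Total matched: 1

1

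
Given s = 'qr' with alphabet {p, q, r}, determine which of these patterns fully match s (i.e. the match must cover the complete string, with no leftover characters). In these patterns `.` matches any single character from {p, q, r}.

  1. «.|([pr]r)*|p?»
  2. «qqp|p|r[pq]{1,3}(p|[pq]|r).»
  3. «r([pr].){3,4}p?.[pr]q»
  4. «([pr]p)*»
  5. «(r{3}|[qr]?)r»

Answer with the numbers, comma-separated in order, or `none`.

5

1 → no match
2 → no match
3 → no match — must start with 'r'
4 → no match
5 → match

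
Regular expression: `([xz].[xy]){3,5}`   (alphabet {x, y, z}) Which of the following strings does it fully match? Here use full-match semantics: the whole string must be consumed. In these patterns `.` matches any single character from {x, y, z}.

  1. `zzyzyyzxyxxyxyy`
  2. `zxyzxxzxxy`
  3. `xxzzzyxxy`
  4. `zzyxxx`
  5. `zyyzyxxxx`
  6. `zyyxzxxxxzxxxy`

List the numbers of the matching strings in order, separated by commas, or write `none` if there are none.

1, 5

1 → match
2 → no match
3 → no match
4 → no match
5 → match
6 → no match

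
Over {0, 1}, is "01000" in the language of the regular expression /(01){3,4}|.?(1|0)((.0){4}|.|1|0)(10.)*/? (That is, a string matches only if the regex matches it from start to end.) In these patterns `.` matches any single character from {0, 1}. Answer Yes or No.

No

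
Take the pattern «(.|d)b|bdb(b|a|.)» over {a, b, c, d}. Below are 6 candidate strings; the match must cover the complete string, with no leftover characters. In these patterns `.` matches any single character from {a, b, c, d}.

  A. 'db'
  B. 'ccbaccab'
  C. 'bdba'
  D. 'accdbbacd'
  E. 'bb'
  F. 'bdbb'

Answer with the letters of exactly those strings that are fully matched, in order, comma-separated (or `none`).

A → match
B → no match
C → match
D → no match
E → match
F → match

A, C, E, F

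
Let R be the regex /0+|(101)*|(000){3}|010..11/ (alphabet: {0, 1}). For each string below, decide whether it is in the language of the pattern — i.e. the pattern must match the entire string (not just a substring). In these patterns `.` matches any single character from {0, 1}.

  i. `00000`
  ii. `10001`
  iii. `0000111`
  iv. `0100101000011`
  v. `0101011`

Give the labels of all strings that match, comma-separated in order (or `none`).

i, v

i. `00000` → match
ii. `10001` → no match
iii. `0000111` → no match
iv → no match
v. `0101011` → match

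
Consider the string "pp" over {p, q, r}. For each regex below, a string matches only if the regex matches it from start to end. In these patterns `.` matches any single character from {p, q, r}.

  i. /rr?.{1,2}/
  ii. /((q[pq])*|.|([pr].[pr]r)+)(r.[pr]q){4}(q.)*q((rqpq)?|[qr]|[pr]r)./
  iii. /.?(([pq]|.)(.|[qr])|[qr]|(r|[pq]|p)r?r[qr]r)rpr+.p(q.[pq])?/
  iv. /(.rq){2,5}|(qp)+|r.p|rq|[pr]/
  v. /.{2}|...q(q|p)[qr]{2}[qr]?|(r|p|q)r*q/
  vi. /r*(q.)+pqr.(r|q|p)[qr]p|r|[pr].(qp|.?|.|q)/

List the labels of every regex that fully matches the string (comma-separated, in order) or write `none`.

v, vi

i → no match — must start with "r"
ii → no match
iii → no match
iv → no match
v → match
vi → match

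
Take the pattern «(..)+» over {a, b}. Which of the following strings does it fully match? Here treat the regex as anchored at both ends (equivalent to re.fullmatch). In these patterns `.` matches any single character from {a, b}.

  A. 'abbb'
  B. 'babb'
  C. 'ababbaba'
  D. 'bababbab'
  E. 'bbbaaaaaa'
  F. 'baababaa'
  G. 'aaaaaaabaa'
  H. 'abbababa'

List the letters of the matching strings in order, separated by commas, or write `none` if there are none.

A → match
B → match
C → match
D → match
E → no match
F → match
G → match
H → match

A, B, C, D, F, G, H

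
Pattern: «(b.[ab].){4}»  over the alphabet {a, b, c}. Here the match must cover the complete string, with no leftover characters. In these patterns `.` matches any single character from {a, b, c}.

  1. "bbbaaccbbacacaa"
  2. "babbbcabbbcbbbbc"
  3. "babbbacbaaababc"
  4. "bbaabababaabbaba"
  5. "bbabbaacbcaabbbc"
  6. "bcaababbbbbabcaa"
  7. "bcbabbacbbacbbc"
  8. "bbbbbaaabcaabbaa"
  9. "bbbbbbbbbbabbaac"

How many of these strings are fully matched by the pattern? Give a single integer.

1 → no match
2 → no match
3 → no match
4 → match
5 → match
6 → match
7 → no match
8 → match
9 → match
Total matched: 5

5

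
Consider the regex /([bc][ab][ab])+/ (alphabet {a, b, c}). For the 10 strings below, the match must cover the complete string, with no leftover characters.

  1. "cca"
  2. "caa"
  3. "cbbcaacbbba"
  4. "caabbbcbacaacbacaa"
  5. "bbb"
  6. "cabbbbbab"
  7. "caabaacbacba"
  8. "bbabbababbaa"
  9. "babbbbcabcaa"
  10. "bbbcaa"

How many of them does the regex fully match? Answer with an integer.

8

1. "cca" → no match
2. "caa" → match
3. "cbbcaacbbba" → no match
4 → match
5. "bbb" → match
6. "cabbbbbab" → match
7. "caabaacbacba" → match
8. "bbabbababbaa" → match
9. "babbbbcabcaa" → match
10. "bbbcaa" → match
Total matched: 8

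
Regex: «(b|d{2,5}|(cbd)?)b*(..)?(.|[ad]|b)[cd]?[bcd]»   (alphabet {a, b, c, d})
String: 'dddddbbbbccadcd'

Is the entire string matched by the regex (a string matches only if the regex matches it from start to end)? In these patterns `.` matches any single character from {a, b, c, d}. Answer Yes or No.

No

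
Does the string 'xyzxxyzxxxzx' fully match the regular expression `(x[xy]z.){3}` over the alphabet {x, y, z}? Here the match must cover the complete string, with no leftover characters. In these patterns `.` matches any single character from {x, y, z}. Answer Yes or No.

Yes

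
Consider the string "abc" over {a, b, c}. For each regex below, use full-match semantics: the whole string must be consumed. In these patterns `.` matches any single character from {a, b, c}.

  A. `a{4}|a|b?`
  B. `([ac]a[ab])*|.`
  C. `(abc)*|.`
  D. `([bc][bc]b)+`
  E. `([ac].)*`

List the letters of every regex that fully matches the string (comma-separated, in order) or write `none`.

C

A → no match
B → no match
C → match
D → no match — must end with "b"
E → no match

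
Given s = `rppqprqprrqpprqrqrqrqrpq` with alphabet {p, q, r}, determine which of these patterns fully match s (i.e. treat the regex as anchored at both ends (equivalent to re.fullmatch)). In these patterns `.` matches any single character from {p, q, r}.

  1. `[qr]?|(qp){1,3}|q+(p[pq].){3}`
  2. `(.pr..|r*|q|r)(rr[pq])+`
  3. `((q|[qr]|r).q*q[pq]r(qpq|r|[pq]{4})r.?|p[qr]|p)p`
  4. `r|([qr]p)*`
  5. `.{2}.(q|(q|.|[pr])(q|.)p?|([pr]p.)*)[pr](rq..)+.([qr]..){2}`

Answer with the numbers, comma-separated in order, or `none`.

5

1 → no match
2 → no match
3 → no match — must end with `p`
4 → no match
5 → match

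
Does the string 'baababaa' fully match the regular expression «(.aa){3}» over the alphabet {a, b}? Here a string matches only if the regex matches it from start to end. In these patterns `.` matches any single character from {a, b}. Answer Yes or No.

No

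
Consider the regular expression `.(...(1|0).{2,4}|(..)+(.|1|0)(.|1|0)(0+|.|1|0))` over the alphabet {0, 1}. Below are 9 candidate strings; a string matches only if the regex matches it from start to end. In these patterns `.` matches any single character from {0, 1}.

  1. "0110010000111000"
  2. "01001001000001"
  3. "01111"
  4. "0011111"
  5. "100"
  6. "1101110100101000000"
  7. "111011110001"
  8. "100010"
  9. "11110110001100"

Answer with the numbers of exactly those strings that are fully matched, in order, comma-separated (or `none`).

1 → match
2 → match
3 → no match
4 → match
5 → no match
6 → match
7 → match
8 → match
9 → match

1, 2, 4, 6, 7, 8, 9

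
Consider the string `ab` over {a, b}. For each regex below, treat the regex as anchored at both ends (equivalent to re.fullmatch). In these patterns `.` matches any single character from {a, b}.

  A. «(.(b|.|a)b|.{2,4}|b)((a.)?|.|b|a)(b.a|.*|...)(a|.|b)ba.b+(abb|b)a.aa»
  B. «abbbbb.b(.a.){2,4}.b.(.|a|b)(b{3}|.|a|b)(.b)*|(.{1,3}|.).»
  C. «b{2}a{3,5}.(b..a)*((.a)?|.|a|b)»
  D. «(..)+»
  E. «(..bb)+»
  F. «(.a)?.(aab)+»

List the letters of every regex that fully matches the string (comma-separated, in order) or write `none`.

A → no match — must end with `aa`
B → match
C → no match — must start with `b`
D → match
E → no match — must end with `bb`
F → no match — must end with `aab`

B, D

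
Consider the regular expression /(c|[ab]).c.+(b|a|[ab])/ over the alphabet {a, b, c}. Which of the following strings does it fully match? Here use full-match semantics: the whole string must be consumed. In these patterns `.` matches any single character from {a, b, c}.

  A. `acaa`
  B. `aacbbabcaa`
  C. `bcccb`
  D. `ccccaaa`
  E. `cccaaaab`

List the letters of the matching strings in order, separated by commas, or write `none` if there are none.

B, C, D, E

A → no match
B → match
C → match
D → match
E → match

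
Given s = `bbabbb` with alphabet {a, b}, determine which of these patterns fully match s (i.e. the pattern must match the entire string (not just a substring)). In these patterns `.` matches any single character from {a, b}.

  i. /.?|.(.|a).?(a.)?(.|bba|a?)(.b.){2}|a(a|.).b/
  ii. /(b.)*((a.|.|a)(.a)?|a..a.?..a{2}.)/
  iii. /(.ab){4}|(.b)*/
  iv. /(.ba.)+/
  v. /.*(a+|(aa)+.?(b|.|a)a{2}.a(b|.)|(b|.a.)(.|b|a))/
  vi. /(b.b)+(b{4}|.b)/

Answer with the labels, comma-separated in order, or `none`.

i → no match
ii → no match
iii → match
iv → no match
v → match
vi → no match

iii, v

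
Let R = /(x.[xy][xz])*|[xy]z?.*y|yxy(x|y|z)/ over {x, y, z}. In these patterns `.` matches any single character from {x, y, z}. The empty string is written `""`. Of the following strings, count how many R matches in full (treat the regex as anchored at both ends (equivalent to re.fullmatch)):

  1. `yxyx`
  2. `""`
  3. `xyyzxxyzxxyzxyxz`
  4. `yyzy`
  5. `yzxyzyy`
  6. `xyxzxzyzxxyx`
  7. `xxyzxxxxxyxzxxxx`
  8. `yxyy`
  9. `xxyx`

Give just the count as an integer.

1 → match
2 → match
3 → match
4 → match
5 → match
6 → match
7 → match
8 → match
9 → match
Total matched: 9

9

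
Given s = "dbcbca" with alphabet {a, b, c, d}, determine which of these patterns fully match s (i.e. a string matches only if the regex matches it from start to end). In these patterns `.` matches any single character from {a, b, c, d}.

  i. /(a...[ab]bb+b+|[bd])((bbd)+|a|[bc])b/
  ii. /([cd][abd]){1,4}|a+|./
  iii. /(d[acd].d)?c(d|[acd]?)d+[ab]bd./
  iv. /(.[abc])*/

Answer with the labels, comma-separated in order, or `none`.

i → no match — must end with "b"
ii → match
iii → no match
iv → match

ii, iv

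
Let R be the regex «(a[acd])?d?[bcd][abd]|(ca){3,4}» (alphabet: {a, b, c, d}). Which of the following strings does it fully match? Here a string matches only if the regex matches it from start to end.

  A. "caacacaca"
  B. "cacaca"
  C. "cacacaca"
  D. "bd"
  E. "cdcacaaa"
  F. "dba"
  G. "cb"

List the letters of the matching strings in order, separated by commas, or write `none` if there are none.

A → no match
B → match
C → match
D → match
E → no match
F → match
G → match

B, C, D, F, G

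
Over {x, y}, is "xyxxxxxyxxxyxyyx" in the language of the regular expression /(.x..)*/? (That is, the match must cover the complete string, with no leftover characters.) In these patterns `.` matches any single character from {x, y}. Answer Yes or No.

No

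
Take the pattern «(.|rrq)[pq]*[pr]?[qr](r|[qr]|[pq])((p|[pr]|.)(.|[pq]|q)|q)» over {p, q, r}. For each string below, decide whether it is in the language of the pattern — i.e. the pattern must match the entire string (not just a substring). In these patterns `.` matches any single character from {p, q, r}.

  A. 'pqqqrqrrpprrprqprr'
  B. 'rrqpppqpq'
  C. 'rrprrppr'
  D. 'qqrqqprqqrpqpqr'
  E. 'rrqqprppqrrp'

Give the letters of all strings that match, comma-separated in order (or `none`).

B

A → no match
B → match
C → no match
D → no match
E → no match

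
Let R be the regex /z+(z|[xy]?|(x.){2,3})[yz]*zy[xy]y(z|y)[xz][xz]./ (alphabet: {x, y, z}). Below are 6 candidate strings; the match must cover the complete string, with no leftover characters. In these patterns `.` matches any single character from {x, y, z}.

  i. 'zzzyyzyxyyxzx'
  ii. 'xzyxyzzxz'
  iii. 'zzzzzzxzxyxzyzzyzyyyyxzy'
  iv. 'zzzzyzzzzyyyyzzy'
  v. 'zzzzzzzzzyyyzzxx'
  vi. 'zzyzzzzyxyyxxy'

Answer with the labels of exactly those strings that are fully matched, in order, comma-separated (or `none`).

i, iii, iv, v, vi

i → match
ii → no match — must start with 'z'
iii → match
iv → match
v → match
vi → match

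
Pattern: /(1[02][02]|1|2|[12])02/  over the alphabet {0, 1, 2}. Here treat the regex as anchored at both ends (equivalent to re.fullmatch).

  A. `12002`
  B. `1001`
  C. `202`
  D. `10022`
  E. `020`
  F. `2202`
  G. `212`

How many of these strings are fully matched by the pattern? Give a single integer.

A. `12002` → match
B. `1001` → no match — must end with `02`
C. `202` → match
D. `10022` → no match — must end with `02`
E. `020` → no match — must end with `02`
F. `2202` → no match
G. `212` → no match — must end with `02`
Total matched: 2

2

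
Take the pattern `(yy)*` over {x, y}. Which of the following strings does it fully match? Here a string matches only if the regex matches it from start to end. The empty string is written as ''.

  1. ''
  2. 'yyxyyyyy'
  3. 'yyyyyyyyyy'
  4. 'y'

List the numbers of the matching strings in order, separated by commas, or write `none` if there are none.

1, 3

1 → match
2 → no match
3 → match
4 → no match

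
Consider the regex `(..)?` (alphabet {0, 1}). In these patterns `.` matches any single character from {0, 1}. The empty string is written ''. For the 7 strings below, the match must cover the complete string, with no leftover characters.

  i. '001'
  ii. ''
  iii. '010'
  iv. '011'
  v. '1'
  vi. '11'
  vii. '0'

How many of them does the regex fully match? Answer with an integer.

2

i → no match
ii → match
iii → no match
iv → no match
v → no match
vi → match
vii → no match
Total matched: 2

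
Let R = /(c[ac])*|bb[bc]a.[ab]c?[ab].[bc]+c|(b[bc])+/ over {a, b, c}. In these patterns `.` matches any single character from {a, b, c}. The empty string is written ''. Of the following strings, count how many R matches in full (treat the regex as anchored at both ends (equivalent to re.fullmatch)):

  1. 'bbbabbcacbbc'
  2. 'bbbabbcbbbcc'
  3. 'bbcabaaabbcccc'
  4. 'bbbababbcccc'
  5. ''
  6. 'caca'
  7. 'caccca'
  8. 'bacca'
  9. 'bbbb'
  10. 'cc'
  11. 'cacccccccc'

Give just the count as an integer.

10

1 → match
2 → match
3 → match
4 → match
5 → match
6 → match
7 → match
8 → no match
9 → match
10 → match
11 → match
Total matched: 10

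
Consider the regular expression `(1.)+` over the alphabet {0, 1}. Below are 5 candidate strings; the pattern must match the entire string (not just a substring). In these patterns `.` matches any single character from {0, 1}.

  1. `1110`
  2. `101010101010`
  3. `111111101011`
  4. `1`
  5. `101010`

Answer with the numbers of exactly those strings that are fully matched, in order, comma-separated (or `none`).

1. `1110` → match
2. `101010101010` → match
3. `111111101011` → match
4. `1` → no match
5. `101010` → match

1, 2, 3, 5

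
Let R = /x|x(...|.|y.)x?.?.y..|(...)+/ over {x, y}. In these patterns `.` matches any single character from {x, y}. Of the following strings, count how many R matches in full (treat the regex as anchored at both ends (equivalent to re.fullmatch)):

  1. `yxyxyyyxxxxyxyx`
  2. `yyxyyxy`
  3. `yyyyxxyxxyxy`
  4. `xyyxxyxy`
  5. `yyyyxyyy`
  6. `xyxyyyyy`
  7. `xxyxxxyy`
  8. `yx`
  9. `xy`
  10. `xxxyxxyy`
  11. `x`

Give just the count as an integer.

1 → match
2 → no match
3 → match
4 → match
5 → no match
6 → match
7 → no match
8 → no match
9 → no match
10 → no match
11 → match
Total matched: 5

5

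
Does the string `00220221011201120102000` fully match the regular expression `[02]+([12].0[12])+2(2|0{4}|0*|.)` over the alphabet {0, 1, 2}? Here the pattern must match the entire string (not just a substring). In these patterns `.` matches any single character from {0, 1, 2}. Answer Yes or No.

No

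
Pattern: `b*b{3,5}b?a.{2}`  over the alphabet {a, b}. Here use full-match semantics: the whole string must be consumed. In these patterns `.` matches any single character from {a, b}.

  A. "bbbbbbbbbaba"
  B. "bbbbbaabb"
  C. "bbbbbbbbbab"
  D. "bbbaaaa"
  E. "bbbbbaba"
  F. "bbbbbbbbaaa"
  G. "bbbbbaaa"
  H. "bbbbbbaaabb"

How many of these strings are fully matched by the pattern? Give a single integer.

A. "bbbbbbbbbaba" → match
B. "bbbbbaabb" → no match
C. "bbbbbbbbbab" → no match
D. "bbbaaaa" → no match
E. "bbbbbaba" → match
F. "bbbbbbbbaaa" → match
G. "bbbbbaaa" → match
H. "bbbbbbaaabb" → no match
Total matched: 4

4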